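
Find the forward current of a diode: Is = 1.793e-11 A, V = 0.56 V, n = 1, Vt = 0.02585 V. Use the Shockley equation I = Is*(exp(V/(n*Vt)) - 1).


Step 1: V/(n*Vt) = 0.56/(1*0.02585) = 21.6634
Step 2: exp(21.6634) = 2.5603e+09
Step 3: I = 1.793e-11 * (2.5603e+09 - 1) = 4.59e-02 A

4.59e-02


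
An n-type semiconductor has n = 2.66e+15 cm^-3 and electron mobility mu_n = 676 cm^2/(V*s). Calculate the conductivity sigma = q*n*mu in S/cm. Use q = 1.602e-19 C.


Step 1: sigma = q * n * mu
Step 2: sigma = 1.602e-19 * 2.66e+15 * 676
Step 3: sigma = 2.881e-01 S/cm

2.881e-01


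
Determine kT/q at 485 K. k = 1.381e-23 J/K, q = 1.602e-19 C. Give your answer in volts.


Step 1: kT = 1.381e-23 * 485 = 6.69785e-21 J
Step 2: Vt = kT/q = 6.69785e-21 / 1.602e-19
Step 3: Vt = 0.04181 V

0.04181


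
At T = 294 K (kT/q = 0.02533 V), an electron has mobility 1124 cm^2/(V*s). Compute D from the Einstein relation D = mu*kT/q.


Step 1: D = mu * (kT/q)
Step 2: D = 1124 * 0.02533
Step 3: D = 28.47 cm^2/s

28.47


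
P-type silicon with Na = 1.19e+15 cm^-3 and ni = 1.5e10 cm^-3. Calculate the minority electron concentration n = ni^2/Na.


Step 1: Majority hole concentration p ≈ Na = 1.19e+15 cm^-3
Step 2: n = ni^2 / Na = (1.5e10)^2 / 1.19e+15
Step 3: n = 1.89e+05 cm^-3

1.89e+05


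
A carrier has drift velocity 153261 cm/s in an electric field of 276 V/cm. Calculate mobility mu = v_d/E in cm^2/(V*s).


Step 1: mu = v_d / E
Step 2: mu = 153261 / 276
Step 3: mu = 555.29 cm^2/(V*s)

555.29


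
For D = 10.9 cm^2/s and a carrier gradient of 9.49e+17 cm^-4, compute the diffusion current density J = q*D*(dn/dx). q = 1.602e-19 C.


Step 1: J = q * D * (dn/dx)
Step 2: J = 1.602e-19 * 10.9 * 9.49e+17
Step 3: J = 1.66e+00 A/cm^2

1.66e+00


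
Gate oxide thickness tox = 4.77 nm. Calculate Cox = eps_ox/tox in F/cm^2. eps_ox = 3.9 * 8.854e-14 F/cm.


Step 1: eps_ox = 3.9 * 8.854e-14 = 3.45306e-13 F/cm
Step 2: tox in cm = 4.77 nm * 1e-7 = 4.7700e-07 cm
Step 3: Cox = 3.45306e-13 / 4.7700e-07 = 7.24e-07 F/cm^2

7.24e-07


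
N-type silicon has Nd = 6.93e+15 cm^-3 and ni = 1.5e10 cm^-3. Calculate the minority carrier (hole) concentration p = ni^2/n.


Step 1: Since Nd >> ni, n ≈ Nd = 6.93e+15 cm^-3
Step 2: p = ni^2 / n = (1.5e10)^2 / 6.93e+15
Step 3: p = 2.25e20 / 6.93e+15 = 3.25e+04 cm^-3

3.25e+04


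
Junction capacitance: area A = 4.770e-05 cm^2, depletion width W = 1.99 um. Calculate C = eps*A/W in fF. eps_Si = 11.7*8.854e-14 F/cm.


Step 1: eps_Si = 11.7 * 8.854e-14 = 1.035918e-12 F/cm
Step 2: W in cm = 1.99 * 1e-4 = 1.99e-04 cm
Step 3: C = 1.035918e-12 * 4.770e-05 / 1.99e-04 = 2.483080e-13 F
Step 4: C = 248.31 fF

248.31


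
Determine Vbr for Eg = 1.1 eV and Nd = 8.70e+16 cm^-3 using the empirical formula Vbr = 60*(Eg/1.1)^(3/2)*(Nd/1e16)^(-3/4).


Step 1: Eg/1.1 = 1.1/1.1 = 1.000000
Step 2: (Eg/1.1)^1.5 = 1.000000^1.5 = 1.000000
Step 3: (Nd/1e16)^(-0.75) = (8.7)^(-0.75) = 0.197406
Step 4: Vbr = 60 * 1.000000 * 0.197406 = 11.8 V

11.8


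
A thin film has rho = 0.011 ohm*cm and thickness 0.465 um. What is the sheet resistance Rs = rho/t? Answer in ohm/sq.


Step 1: Convert thickness to cm: t = 0.465 um = 4.6500e-05 cm
Step 2: Rs = rho / t = 0.011 / 4.6500e-05
Step 3: Rs = 236.6 ohm/sq

236.6


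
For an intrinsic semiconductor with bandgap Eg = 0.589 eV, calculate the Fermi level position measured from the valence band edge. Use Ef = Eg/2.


Step 1: For an intrinsic semiconductor, the Fermi level sits at midgap.
Step 2: Ef = Eg / 2 = 0.589 / 2 = 0.2945 eV

0.2945


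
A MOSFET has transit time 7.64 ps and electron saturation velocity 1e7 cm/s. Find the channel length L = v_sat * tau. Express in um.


Step 1: tau in seconds = 7.64 ps * 1e-12 = 7.6400e-12 s
Step 2: L = v_sat * tau = 1e7 * 7.6400e-12 = 7.6400e-05 cm
Step 3: L in um = 7.6400e-05 * 1e4 = 0.764 um

0.764


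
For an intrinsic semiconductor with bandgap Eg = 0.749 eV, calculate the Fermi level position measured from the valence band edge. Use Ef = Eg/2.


Step 1: For an intrinsic semiconductor, the Fermi level sits at midgap.
Step 2: Ef = Eg / 2 = 0.749 / 2 = 0.3745 eV

0.3745


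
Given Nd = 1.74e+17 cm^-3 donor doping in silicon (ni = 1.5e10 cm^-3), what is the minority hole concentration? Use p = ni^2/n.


Step 1: Since Nd >> ni, n ≈ Nd = 1.74e+17 cm^-3
Step 2: p = ni^2 / n = (1.5e10)^2 / 1.74e+17
Step 3: p = 2.25e20 / 1.74e+17 = 1.29e+03 cm^-3

1.29e+03


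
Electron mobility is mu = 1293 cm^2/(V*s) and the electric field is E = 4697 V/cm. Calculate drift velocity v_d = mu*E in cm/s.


Step 1: v_d = mu * E
Step 2: v_d = 1293 * 4697 = 6073221
Step 3: v_d = 6.07e+06 cm/s

6.07e+06


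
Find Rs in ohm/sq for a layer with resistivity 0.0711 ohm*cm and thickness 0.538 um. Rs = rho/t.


Step 1: Convert thickness to cm: t = 0.538 um = 5.3800e-05 cm
Step 2: Rs = rho / t = 0.0711 / 5.3800e-05
Step 3: Rs = 1321.6 ohm/sq

1321.6


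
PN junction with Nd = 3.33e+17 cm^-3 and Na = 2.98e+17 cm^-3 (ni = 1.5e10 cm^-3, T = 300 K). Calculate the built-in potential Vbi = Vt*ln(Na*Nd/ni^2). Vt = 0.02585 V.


Step 1: Compute Na*Nd/ni^2 = 2.98e+17 * 3.33e+17 / (1.5e10)^2 = 4.4104e+14
Step 2: ln(4.4104e+14) = 33.7202
Step 3: Vbi = 0.02585 * 33.7202 = 0.872 V

0.872


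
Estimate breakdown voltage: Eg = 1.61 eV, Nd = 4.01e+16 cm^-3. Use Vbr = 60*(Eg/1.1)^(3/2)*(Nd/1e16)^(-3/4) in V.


Step 1: Eg/1.1 = 1.61/1.1 = 1.463636
Step 2: (Eg/1.1)^1.5 = 1.463636^1.5 = 1.770719
Step 3: (Nd/1e16)^(-0.75) = (4.01)^(-0.75) = 0.352892
Step 4: Vbr = 60 * 1.770719 * 0.352892 = 37.5 V

37.5


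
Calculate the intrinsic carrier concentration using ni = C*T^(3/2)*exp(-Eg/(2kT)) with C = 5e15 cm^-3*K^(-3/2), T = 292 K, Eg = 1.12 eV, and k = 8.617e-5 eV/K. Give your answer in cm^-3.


Step 1: Compute kT = 8.617e-5 * 292 = 0.02516164 eV
Step 2: Exponent = -Eg/(2kT) = -1.12/(2*0.02516164) = -22.25610
Step 3: T^(3/2) = 292^1.5 = 4989.70
Step 4: ni = 5e15 * 4989.70 * exp(-22.25610) = 5.39e+09 cm^-3

5.39e+09


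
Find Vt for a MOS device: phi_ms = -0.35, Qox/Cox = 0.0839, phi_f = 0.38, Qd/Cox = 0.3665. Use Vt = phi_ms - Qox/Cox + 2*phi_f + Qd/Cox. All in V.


Step 1: Vt = phi_ms - Qox/Cox + 2*phi_f + Qd/Cox
Step 2: Vt = -0.35 - 0.0839 + 2*0.38 + 0.3665
Step 3: Vt = -0.35 - 0.0839 + 0.76 + 0.3665
Step 4: Vt = 0.6926 V

0.6926


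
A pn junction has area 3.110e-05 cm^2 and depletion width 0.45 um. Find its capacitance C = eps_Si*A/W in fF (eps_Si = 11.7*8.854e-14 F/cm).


Step 1: eps_Si = 11.7 * 8.854e-14 = 1.035918e-12 F/cm
Step 2: W in cm = 0.45 * 1e-4 = 4.50e-05 cm
Step 3: C = 1.035918e-12 * 3.110e-05 / 4.50e-05 = 7.159344e-13 F
Step 4: C = 715.93 fF

715.93


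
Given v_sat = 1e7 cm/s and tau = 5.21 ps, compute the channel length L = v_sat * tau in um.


Step 1: tau in seconds = 5.21 ps * 1e-12 = 5.2100e-12 s
Step 2: L = v_sat * tau = 1e7 * 5.2100e-12 = 5.2100e-05 cm
Step 3: L in um = 5.2100e-05 * 1e4 = 0.521 um

0.521


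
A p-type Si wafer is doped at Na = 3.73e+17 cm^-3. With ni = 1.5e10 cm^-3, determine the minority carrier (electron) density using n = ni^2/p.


Step 1: Majority hole concentration p ≈ Na = 3.73e+17 cm^-3
Step 2: n = ni^2 / Na = (1.5e10)^2 / 3.73e+17
Step 3: n = 6.03e+02 cm^-3

6.03e+02


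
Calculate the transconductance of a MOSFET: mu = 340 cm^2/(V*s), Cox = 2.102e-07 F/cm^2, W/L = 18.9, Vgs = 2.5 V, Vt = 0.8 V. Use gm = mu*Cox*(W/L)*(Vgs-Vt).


Step 1: Vov = Vgs - Vt = 2.5 - 0.8 = 1.7 V
Step 2: gm = mu * Cox * (W/L) * Vov
Step 3: gm = 340 * 2.102e-07 * 18.9 * 1.7 = 2.30e-03 S

2.30e-03


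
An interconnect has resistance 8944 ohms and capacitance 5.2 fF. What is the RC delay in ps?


Step 1: tau = R * C
Step 2: tau = 8944 * 5.2 fF = 8944 * 5.2e-15 F
Step 3: tau = 4.65088e-11 s = 46.5088 ps

46.5088


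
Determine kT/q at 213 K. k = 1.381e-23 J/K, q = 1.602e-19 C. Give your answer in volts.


Step 1: kT = 1.381e-23 * 213 = 2.94153e-21 J
Step 2: Vt = kT/q = 2.94153e-21 / 1.602e-19
Step 3: Vt = 0.01836 V

0.01836


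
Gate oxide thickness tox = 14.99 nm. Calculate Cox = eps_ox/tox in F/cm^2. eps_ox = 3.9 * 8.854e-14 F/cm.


Step 1: eps_ox = 3.9 * 8.854e-14 = 3.45306e-13 F/cm
Step 2: tox in cm = 14.99 nm * 1e-7 = 1.4990e-06 cm
Step 3: Cox = 3.45306e-13 / 1.4990e-06 = 2.30e-07 F/cm^2

2.30e-07


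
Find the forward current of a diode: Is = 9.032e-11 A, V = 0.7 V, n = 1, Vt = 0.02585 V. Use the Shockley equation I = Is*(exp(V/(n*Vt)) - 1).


Step 1: V/(n*Vt) = 0.7/(1*0.02585) = 27.0793
Step 2: exp(27.0793) = 5.7596e+11
Step 3: I = 9.032e-11 * (5.7596e+11 - 1) = 5.20e+01 A

5.20e+01


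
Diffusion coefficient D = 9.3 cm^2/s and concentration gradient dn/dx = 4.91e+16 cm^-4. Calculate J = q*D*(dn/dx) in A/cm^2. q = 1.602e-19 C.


Step 1: J = q * D * (dn/dx)
Step 2: J = 1.602e-19 * 9.3 * 4.91e+16
Step 3: J = 7.32e-02 A/cm^2

7.32e-02


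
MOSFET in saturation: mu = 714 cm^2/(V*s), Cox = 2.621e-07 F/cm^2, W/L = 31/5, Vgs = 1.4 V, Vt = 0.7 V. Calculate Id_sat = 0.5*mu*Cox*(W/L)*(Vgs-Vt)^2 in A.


Step 1: Overdrive voltage Vov = Vgs - Vt = 1.4 - 0.7 = 0.7 V
Step 2: W/L = 31/5 = 6.2
Step 3: Id = 0.5 * 714 * 2.621e-07 * 6.2 * 0.7^2
Step 4: Id = 2.84e-04 A

2.84e-04


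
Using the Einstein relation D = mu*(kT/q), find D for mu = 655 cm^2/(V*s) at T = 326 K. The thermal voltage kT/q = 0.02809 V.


Step 1: D = mu * (kT/q)
Step 2: D = 655 * 0.02809
Step 3: D = 18.4 cm^2/s

18.4


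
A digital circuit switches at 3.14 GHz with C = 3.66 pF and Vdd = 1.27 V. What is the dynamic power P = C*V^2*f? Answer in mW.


Step 1: V^2 = 1.27^2 = 1.6129 V^2
Step 2: P = C*V^2*f = 3.66e-12 F * 1.6129 * 3.14e9 Hz
Step 3: P = 1.853609196e-02 W
Step 4: P = 18.536 mW

18.536


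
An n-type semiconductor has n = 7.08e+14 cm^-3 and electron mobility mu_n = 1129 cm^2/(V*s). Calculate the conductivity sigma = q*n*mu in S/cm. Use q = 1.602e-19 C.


Step 1: sigma = q * n * mu
Step 2: sigma = 1.602e-19 * 7.08e+14 * 1129
Step 3: sigma = 1.281e-01 S/cm

1.281e-01


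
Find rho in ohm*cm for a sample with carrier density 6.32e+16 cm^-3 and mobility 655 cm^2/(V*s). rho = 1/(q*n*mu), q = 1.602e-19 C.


Step 1: sigma = q * n * mu = 1.602e-19 * 6.32e+16 * 655 = 6.63164e+00 S/cm
Step 2: rho = 1 / sigma = 1 / 6.63164e+00 = 0.1508 ohm*cm

0.1508


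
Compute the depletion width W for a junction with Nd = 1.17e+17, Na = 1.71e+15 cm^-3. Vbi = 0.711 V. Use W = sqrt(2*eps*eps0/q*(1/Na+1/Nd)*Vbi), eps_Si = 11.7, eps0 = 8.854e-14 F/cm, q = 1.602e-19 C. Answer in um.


Step 1: 1/Na + 1/Nd = 1/1.71e+15 + 1/1.17e+17 = 5.93342e-16
Step 2: 2*eps*eps0/q = 2*11.7*8.854e-14/1.602e-19 = 1.293281e+07
Step 3: W^2 = 1.293281e+07 * 5.93342e-16 * 0.711 = 5.45591e-09
Step 4: W = sqrt(5.45591e-09) = 7.386e-05 cm = 0.7386 um

0.7386


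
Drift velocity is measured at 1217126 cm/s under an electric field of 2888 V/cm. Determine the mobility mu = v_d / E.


Step 1: mu = v_d / E
Step 2: mu = 1217126 / 2888
Step 3: mu = 421.44 cm^2/(V*s)

421.44


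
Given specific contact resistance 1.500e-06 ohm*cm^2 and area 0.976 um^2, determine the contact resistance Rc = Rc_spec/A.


Step 1: Convert area to cm^2: 0.976 um^2 = 9.7600e-09 cm^2
Step 2: Rc = Rc_spec / A = 1.500e-06 / 9.7600e-09
Step 3: Rc = 1.54e+02 ohms

1.54e+02


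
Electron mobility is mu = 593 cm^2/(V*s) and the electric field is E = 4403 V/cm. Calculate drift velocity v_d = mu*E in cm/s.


Step 1: v_d = mu * E
Step 2: v_d = 593 * 4403 = 2610979
Step 3: v_d = 2.61e+06 cm/s

2.61e+06


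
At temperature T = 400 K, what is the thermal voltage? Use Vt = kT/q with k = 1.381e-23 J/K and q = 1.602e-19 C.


Step 1: kT = 1.381e-23 * 400 = 5.524e-21 J
Step 2: Vt = kT/q = 5.524e-21 / 1.602e-19
Step 3: Vt = 0.03448 V

0.03448


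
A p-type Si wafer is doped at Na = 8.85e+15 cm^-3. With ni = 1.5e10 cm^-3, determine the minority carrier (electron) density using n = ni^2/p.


Step 1: Majority hole concentration p ≈ Na = 8.85e+15 cm^-3
Step 2: n = ni^2 / Na = (1.5e10)^2 / 8.85e+15
Step 3: n = 2.54e+04 cm^-3

2.54e+04


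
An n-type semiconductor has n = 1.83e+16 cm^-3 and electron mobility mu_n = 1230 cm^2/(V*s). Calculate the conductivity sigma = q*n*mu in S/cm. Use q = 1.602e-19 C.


Step 1: sigma = q * n * mu
Step 2: sigma = 1.602e-19 * 1.83e+16 * 1230
Step 3: sigma = 3.606e+00 S/cm

3.606e+00


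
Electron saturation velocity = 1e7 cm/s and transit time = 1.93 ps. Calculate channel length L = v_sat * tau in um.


Step 1: tau in seconds = 1.93 ps * 1e-12 = 1.9300e-12 s
Step 2: L = v_sat * tau = 1e7 * 1.9300e-12 = 1.9300e-05 cm
Step 3: L in um = 1.9300e-05 * 1e4 = 0.193 um

0.193


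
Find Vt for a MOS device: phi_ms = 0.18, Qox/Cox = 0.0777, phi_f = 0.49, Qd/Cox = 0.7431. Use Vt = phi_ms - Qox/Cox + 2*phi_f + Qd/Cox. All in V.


Step 1: Vt = phi_ms - Qox/Cox + 2*phi_f + Qd/Cox
Step 2: Vt = 0.18 - 0.0777 + 2*0.49 + 0.7431
Step 3: Vt = 0.18 - 0.0777 + 0.98 + 0.7431
Step 4: Vt = 1.8254 V

1.8254


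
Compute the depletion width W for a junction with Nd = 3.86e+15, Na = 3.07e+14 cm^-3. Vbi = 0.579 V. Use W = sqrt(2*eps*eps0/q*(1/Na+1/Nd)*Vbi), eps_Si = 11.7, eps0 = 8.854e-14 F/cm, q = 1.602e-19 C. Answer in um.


Step 1: 1/Na + 1/Nd = 1/3.07e+14 + 1/3.86e+15 = 3.51640e-15
Step 2: 2*eps*eps0/q = 2*11.7*8.854e-14/1.602e-19 = 1.293281e+07
Step 3: W^2 = 1.293281e+07 * 3.51640e-15 * 0.579 = 2.63311e-08
Step 4: W = sqrt(2.63311e-08) = 1.623e-04 cm = 1.623 um

1.623


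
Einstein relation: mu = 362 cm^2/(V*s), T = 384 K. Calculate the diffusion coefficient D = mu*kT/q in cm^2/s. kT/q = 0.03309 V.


Step 1: D = mu * (kT/q)
Step 2: D = 362 * 0.03309
Step 3: D = 11.98 cm^2/s

11.98


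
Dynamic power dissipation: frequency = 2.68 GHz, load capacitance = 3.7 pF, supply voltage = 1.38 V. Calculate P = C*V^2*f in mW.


Step 1: V^2 = 1.38^2 = 1.9044 V^2
Step 2: P = C*V^2*f = 3.7e-12 F * 1.9044 * 2.68e9 Hz
Step 3: P = 1.88840304e-02 W
Step 4: P = 18.884 mW

18.884


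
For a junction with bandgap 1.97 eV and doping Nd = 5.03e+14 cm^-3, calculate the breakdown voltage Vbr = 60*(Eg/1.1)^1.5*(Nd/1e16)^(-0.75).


Step 1: Eg/1.1 = 1.97/1.1 = 1.790909
Step 2: (Eg/1.1)^1.5 = 1.790909^1.5 = 2.396681
Step 3: (Nd/1e16)^(-0.75) = (0.0503)^(-0.75) = 9.415080
Step 4: Vbr = 60 * 2.396681 * 9.415080 = 1353.9 V

1353.9


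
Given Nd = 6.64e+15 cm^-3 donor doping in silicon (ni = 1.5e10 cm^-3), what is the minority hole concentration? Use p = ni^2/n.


Step 1: Since Nd >> ni, n ≈ Nd = 6.64e+15 cm^-3
Step 2: p = ni^2 / n = (1.5e10)^2 / 6.64e+15
Step 3: p = 2.25e20 / 6.64e+15 = 3.39e+04 cm^-3

3.39e+04


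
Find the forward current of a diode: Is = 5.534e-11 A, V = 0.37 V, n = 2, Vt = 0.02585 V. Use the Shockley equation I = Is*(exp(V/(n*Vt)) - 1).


Step 1: V/(n*Vt) = 0.37/(2*0.02585) = 7.1567
Step 2: exp(7.1567) = 1.2827e+03
Step 3: I = 5.534e-11 * (1.2827e+03 - 1) = 7.09e-08 A

7.09e-08


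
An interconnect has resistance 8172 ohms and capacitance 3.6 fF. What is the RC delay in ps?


Step 1: tau = R * C
Step 2: tau = 8172 * 3.6 fF = 8172 * 3.6e-15 F
Step 3: tau = 2.94192e-11 s = 29.4192 ps

29.4192


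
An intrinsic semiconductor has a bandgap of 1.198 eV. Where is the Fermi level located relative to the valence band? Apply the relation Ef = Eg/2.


Step 1: For an intrinsic semiconductor, the Fermi level sits at midgap.
Step 2: Ef = Eg / 2 = 1.198 / 2 = 0.599 eV

0.599


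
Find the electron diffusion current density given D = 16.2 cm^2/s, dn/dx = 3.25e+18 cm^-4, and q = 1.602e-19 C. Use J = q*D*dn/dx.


Step 1: J = q * D * (dn/dx)
Step 2: J = 1.602e-19 * 16.2 * 3.25e+18
Step 3: J = 8.43e+00 A/cm^2

8.43e+00


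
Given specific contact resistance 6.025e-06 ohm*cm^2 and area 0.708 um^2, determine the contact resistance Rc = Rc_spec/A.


Step 1: Convert area to cm^2: 0.708 um^2 = 7.0800e-09 cm^2
Step 2: Rc = Rc_spec / A = 6.025e-06 / 7.0800e-09
Step 3: Rc = 8.51e+02 ohms

8.51e+02


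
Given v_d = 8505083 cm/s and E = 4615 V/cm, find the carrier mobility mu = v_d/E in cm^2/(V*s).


Step 1: mu = v_d / E
Step 2: mu = 8505083 / 4615
Step 3: mu = 1842.92 cm^2/(V*s)

1842.92


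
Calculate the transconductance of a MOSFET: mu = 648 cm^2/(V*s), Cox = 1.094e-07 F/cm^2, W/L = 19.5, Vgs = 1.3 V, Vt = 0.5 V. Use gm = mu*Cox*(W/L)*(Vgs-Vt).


Step 1: Vov = Vgs - Vt = 1.3 - 0.5 = 0.8 V
Step 2: gm = mu * Cox * (W/L) * Vov
Step 3: gm = 648 * 1.094e-07 * 19.5 * 0.8 = 1.11e-03 S

1.11e-03


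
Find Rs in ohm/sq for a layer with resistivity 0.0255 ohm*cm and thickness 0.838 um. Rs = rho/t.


Step 1: Convert thickness to cm: t = 0.838 um = 8.3800e-05 cm
Step 2: Rs = rho / t = 0.0255 / 8.3800e-05
Step 3: Rs = 304.3 ohm/sq

304.3


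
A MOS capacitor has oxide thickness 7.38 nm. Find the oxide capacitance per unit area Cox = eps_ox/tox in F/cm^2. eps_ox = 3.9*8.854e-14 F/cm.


Step 1: eps_ox = 3.9 * 8.854e-14 = 3.45306e-13 F/cm
Step 2: tox in cm = 7.38 nm * 1e-7 = 7.3800e-07 cm
Step 3: Cox = 3.45306e-13 / 7.3800e-07 = 4.68e-07 F/cm^2

4.68e-07


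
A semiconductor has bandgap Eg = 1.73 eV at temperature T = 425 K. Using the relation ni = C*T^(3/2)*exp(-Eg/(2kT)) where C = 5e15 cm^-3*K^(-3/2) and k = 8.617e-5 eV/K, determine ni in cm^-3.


Step 1: Compute kT = 8.617e-5 * 425 = 0.03662225 eV
Step 2: Exponent = -Eg/(2kT) = -1.73/(2*0.03662225) = -23.61952
Step 3: T^(3/2) = 425^1.5 = 8761.60
Step 4: ni = 5e15 * 8761.60 * exp(-23.61952) = 2.42e+09 cm^-3

2.42e+09


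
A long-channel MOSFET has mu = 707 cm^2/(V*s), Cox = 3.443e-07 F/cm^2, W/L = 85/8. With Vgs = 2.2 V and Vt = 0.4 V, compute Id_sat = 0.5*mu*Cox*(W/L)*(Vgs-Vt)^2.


Step 1: Overdrive voltage Vov = Vgs - Vt = 2.2 - 0.4 = 1.8 V
Step 2: W/L = 85/8 = 10.625
Step 3: Id = 0.5 * 707 * 3.443e-07 * 10.625 * 1.8^2
Step 4: Id = 4.19e-03 A

4.19e-03


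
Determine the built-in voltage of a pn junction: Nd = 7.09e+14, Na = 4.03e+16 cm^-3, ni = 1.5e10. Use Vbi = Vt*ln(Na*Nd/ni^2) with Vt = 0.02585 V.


Step 1: Compute Na*Nd/ni^2 = 4.03e+16 * 7.09e+14 / (1.5e10)^2 = 1.2699e+11
Step 2: ln(1.2699e+11) = 25.5674
Step 3: Vbi = 0.02585 * 25.5674 = 0.661 V

0.661


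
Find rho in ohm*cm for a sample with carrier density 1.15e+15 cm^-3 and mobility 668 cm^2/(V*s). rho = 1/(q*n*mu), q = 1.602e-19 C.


Step 1: sigma = q * n * mu = 1.602e-19 * 1.15e+15 * 668 = 1.23066e-01 S/cm
Step 2: rho = 1 / sigma = 1 / 1.23066e-01 = 8.126 ohm*cm

8.126


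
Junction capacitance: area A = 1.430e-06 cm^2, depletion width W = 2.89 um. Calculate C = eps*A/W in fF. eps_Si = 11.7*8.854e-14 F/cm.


Step 1: eps_Si = 11.7 * 8.854e-14 = 1.035918e-12 F/cm
Step 2: W in cm = 2.89 * 1e-4 = 2.89e-04 cm
Step 3: C = 1.035918e-12 * 1.430e-06 / 2.89e-04 = 5.125823e-15 F
Step 4: C = 5.13 fF

5.13


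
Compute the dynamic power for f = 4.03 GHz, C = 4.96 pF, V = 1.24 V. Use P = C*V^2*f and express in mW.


Step 1: V^2 = 1.24^2 = 1.5376 V^2
Step 2: P = C*V^2*f = 4.96e-12 F * 1.5376 * 4.03e9 Hz
Step 3: P = 3.073477888e-02 W
Step 4: P = 30.735 mW

30.735


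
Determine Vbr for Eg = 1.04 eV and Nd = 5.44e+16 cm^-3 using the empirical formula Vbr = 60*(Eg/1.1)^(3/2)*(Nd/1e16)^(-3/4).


Step 1: Eg/1.1 = 1.04/1.1 = 0.945455
Step 2: (Eg/1.1)^1.5 = 0.945455^1.5 = 0.919309
Step 3: (Nd/1e16)^(-0.75) = (5.44)^(-0.75) = 0.280738
Step 4: Vbr = 60 * 0.919309 * 0.280738 = 15.5 V

15.5


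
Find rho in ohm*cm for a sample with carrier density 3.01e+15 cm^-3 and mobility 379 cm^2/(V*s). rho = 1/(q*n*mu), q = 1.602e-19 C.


Step 1: sigma = q * n * mu = 1.602e-19 * 3.01e+15 * 379 = 1.82755e-01 S/cm
Step 2: rho = 1 / sigma = 1 / 1.82755e-01 = 5.472 ohm*cm

5.472


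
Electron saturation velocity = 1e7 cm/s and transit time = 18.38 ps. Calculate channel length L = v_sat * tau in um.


Step 1: tau in seconds = 18.38 ps * 1e-12 = 1.8380e-11 s
Step 2: L = v_sat * tau = 1e7 * 1.8380e-11 = 1.8380e-04 cm
Step 3: L in um = 1.8380e-04 * 1e4 = 1.838 um

1.838


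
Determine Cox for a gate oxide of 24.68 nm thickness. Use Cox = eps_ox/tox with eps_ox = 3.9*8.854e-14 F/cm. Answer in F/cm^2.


Step 1: eps_ox = 3.9 * 8.854e-14 = 3.45306e-13 F/cm
Step 2: tox in cm = 24.68 nm * 1e-7 = 2.4680e-06 cm
Step 3: Cox = 3.45306e-13 / 2.4680e-06 = 1.40e-07 F/cm^2

1.40e-07


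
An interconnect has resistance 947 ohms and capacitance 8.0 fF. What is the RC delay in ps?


Step 1: tau = R * C
Step 2: tau = 947 * 8.0 fF = 947 * 8.0e-15 F
Step 3: tau = 7.576e-12 s = 7.576 ps

7.576


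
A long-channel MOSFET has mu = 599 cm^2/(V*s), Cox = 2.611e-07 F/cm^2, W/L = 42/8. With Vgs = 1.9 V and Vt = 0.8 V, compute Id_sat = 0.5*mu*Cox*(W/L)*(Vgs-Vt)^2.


Step 1: Overdrive voltage Vov = Vgs - Vt = 1.9 - 0.8 = 1.1 V
Step 2: W/L = 42/8 = 5.25
Step 3: Id = 0.5 * 599 * 2.611e-07 * 5.25 * 1.1^2
Step 4: Id = 4.97e-04 A

4.97e-04


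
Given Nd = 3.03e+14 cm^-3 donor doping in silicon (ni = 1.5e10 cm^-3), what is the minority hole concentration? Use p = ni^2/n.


Step 1: Since Nd >> ni, n ≈ Nd = 3.03e+14 cm^-3
Step 2: p = ni^2 / n = (1.5e10)^2 / 3.03e+14
Step 3: p = 2.25e20 / 3.03e+14 = 7.43e+05 cm^-3

7.43e+05


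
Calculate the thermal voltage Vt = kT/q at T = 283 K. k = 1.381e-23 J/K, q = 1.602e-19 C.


Step 1: kT = 1.381e-23 * 283 = 3.90823e-21 J
Step 2: Vt = kT/q = 3.90823e-21 / 1.602e-19
Step 3: Vt = 0.0244 V

0.0244


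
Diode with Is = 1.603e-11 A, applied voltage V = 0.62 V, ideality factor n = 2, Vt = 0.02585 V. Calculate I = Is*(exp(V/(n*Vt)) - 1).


Step 1: V/(n*Vt) = 0.62/(2*0.02585) = 11.9923
Step 2: exp(11.9923) = 1.6151e+05
Step 3: I = 1.603e-11 * (1.6151e+05 - 1) = 2.59e-06 A

2.59e-06


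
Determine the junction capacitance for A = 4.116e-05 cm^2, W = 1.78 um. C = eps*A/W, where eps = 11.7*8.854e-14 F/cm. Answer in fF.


Step 1: eps_Si = 11.7 * 8.854e-14 = 1.035918e-12 F/cm
Step 2: W in cm = 1.78 * 1e-4 = 1.78e-04 cm
Step 3: C = 1.035918e-12 * 4.116e-05 / 1.78e-04 = 2.395415e-13 F
Step 4: C = 239.54 fF

239.54


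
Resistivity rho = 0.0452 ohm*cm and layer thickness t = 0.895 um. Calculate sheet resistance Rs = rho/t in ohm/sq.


Step 1: Convert thickness to cm: t = 0.895 um = 8.9500e-05 cm
Step 2: Rs = rho / t = 0.0452 / 8.9500e-05
Step 3: Rs = 505.0 ohm/sq

505.0


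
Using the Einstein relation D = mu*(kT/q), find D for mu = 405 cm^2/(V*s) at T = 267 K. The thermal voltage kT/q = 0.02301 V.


Step 1: D = mu * (kT/q)
Step 2: D = 405 * 0.02301
Step 3: D = 9.32 cm^2/s

9.32


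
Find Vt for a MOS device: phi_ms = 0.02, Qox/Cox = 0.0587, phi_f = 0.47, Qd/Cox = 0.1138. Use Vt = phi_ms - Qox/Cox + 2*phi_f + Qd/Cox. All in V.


Step 1: Vt = phi_ms - Qox/Cox + 2*phi_f + Qd/Cox
Step 2: Vt = 0.02 - 0.0587 + 2*0.47 + 0.1138
Step 3: Vt = 0.02 - 0.0587 + 0.94 + 0.1138
Step 4: Vt = 1.0151 V

1.0151


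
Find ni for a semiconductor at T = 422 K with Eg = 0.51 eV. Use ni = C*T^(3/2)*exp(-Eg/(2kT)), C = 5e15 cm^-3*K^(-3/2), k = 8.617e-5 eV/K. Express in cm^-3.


Step 1: Compute kT = 8.617e-5 * 422 = 0.03636374 eV
Step 2: Exponent = -Eg/(2kT) = -0.51/(2*0.03636374) = -7.01248
Step 3: T^(3/2) = 422^1.5 = 8668.99
Step 4: ni = 5e15 * 8668.99 * exp(-7.01248) = 3.90e+16 cm^-3

3.90e+16


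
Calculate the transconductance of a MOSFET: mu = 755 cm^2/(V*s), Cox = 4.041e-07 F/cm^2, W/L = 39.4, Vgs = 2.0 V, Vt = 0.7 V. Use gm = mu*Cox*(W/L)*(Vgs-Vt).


Step 1: Vov = Vgs - Vt = 2.0 - 0.7 = 1.3 V
Step 2: gm = mu * Cox * (W/L) * Vov
Step 3: gm = 755 * 4.041e-07 * 39.4 * 1.3 = 1.56e-02 S

1.56e-02


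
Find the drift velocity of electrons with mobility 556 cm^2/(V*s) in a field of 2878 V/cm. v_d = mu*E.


Step 1: v_d = mu * E
Step 2: v_d = 556 * 2878 = 1600168
Step 3: v_d = 1.60e+06 cm/s

1.60e+06


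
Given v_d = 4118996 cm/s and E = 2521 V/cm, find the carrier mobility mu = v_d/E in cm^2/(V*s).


Step 1: mu = v_d / E
Step 2: mu = 4118996 / 2521
Step 3: mu = 1633.87 cm^2/(V*s)

1633.87


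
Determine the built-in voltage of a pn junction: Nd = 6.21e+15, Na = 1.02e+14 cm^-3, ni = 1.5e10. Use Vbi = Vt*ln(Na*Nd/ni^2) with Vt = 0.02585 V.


Step 1: Compute Na*Nd/ni^2 = 1.02e+14 * 6.21e+15 / (1.5e10)^2 = 2.8152e+09
Step 2: ln(2.8152e+09) = 21.7583
Step 3: Vbi = 0.02585 * 21.7583 = 0.562 V

0.562


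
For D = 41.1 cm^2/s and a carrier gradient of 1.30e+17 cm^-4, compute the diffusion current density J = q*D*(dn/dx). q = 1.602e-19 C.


Step 1: J = q * D * (dn/dx)
Step 2: J = 1.602e-19 * 41.1 * 1.30e+17
Step 3: J = 8.56e-01 A/cm^2

8.56e-01


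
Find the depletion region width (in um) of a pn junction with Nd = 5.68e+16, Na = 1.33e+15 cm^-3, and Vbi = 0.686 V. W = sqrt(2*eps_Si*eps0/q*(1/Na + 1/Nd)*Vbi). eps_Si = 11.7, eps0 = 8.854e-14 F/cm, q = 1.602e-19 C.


Step 1: 1/Na + 1/Nd = 1/1.33e+15 + 1/5.68e+16 = 7.69485e-16
Step 2: 2*eps*eps0/q = 2*11.7*8.854e-14/1.602e-19 = 1.293281e+07
Step 3: W^2 = 1.293281e+07 * 7.69485e-16 * 0.686 = 6.82680e-09
Step 4: W = sqrt(6.82680e-09) = 8.262e-05 cm = 0.8262 um

0.8262


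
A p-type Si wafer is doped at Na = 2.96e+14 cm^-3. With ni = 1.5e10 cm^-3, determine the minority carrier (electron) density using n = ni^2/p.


Step 1: Majority hole concentration p ≈ Na = 2.96e+14 cm^-3
Step 2: n = ni^2 / Na = (1.5e10)^2 / 2.96e+14
Step 3: n = 7.60e+05 cm^-3

7.60e+05


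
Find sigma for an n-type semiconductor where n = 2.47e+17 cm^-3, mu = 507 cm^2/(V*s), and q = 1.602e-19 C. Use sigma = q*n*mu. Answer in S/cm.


Step 1: sigma = q * n * mu
Step 2: sigma = 1.602e-19 * 2.47e+17 * 507
Step 3: sigma = 2.006e+01 S/cm

2.006e+01


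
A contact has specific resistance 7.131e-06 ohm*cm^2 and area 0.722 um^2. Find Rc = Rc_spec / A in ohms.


Step 1: Convert area to cm^2: 0.722 um^2 = 7.2200e-09 cm^2
Step 2: Rc = Rc_spec / A = 7.131e-06 / 7.2200e-09
Step 3: Rc = 9.88e+02 ohms

9.88e+02


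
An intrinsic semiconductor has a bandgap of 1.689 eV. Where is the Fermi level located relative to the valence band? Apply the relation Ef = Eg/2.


Step 1: For an intrinsic semiconductor, the Fermi level sits at midgap.
Step 2: Ef = Eg / 2 = 1.689 / 2 = 0.8445 eV

0.8445


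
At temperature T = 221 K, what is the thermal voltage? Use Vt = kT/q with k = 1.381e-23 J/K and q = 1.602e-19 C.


Step 1: kT = 1.381e-23 * 221 = 3.05201e-21 J
Step 2: Vt = kT/q = 3.05201e-21 / 1.602e-19
Step 3: Vt = 0.01905 V

0.01905


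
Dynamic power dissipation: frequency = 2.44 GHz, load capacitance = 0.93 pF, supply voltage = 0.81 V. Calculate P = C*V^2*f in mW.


Step 1: V^2 = 0.81^2 = 0.6561 V^2
Step 2: P = C*V^2*f = 0.93e-12 F * 0.6561 * 2.44e9 Hz
Step 3: P = 1.48882212e-03 W
Step 4: P = 1.489 mW

1.489


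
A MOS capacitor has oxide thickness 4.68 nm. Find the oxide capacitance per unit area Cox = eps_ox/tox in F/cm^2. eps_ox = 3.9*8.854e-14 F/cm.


Step 1: eps_ox = 3.9 * 8.854e-14 = 3.45306e-13 F/cm
Step 2: tox in cm = 4.68 nm * 1e-7 = 4.6800e-07 cm
Step 3: Cox = 3.45306e-13 / 4.6800e-07 = 7.38e-07 F/cm^2

7.38e-07


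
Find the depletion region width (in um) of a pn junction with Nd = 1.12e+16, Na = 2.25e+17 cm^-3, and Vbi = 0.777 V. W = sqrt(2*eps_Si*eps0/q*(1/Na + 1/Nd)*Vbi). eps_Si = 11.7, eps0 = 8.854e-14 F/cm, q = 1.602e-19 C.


Step 1: 1/Na + 1/Nd = 1/2.25e+17 + 1/1.12e+16 = 9.37302e-17
Step 2: 2*eps*eps0/q = 2*11.7*8.854e-14/1.602e-19 = 1.293281e+07
Step 3: W^2 = 1.293281e+07 * 9.37302e-17 * 0.777 = 9.41875e-10
Step 4: W = sqrt(9.41875e-10) = 3.069e-05 cm = 0.3069 um

0.3069


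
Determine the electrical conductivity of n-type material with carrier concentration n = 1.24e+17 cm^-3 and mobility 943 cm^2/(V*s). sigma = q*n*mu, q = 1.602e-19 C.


Step 1: sigma = q * n * mu
Step 2: sigma = 1.602e-19 * 1.24e+17 * 943
Step 3: sigma = 1.873e+01 S/cm

1.873e+01


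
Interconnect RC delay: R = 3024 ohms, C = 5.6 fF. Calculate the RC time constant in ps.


Step 1: tau = R * C
Step 2: tau = 3024 * 5.6 fF = 3024 * 5.6e-15 F
Step 3: tau = 1.69344e-11 s = 16.9344 ps

16.9344


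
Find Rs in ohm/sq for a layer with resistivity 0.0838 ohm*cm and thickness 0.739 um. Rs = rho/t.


Step 1: Convert thickness to cm: t = 0.739 um = 7.3900e-05 cm
Step 2: Rs = rho / t = 0.0838 / 7.3900e-05
Step 3: Rs = 1134.0 ohm/sq

1134.0


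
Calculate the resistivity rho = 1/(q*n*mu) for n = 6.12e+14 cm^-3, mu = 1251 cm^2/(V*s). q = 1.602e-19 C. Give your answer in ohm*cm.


Step 1: sigma = q * n * mu = 1.602e-19 * 6.12e+14 * 1251 = 1.22651e-01 S/cm
Step 2: rho = 1 / sigma = 1 / 1.22651e-01 = 8.153 ohm*cm

8.153


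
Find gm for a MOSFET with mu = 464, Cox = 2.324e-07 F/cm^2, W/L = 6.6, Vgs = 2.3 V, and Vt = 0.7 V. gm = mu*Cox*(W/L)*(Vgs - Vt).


Step 1: Vov = Vgs - Vt = 2.3 - 0.7 = 1.6 V
Step 2: gm = mu * Cox * (W/L) * Vov
Step 3: gm = 464 * 2.324e-07 * 6.6 * 1.6 = 1.14e-03 S

1.14e-03


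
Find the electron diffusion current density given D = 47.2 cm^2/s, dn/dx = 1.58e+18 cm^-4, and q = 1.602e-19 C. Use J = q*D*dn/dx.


Step 1: J = q * D * (dn/dx)
Step 2: J = 1.602e-19 * 47.2 * 1.58e+18
Step 3: J = 1.19e+01 A/cm^2

1.19e+01


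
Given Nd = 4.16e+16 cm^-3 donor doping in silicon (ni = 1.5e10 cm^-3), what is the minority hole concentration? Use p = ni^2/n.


Step 1: Since Nd >> ni, n ≈ Nd = 4.16e+16 cm^-3
Step 2: p = ni^2 / n = (1.5e10)^2 / 4.16e+16
Step 3: p = 2.25e20 / 4.16e+16 = 5.41e+03 cm^-3

5.41e+03


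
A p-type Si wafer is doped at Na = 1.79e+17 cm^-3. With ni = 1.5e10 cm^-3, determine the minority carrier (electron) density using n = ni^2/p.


Step 1: Majority hole concentration p ≈ Na = 1.79e+17 cm^-3
Step 2: n = ni^2 / Na = (1.5e10)^2 / 1.79e+17
Step 3: n = 1.26e+03 cm^-3

1.26e+03


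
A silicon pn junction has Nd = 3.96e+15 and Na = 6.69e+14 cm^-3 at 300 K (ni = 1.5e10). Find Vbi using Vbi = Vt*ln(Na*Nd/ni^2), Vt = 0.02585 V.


Step 1: Compute Na*Nd/ni^2 = 6.69e+14 * 3.96e+15 / (1.5e10)^2 = 1.1774e+10
Step 2: ln(1.1774e+10) = 23.1892
Step 3: Vbi = 0.02585 * 23.1892 = 0.599 V

0.599


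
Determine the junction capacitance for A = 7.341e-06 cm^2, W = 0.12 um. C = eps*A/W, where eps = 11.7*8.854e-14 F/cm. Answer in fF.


Step 1: eps_Si = 11.7 * 8.854e-14 = 1.035918e-12 F/cm
Step 2: W in cm = 0.12 * 1e-4 = 1.20e-05 cm
Step 3: C = 1.035918e-12 * 7.341e-06 / 1.20e-05 = 6.337228e-13 F
Step 4: C = 633.72 fF

633.72


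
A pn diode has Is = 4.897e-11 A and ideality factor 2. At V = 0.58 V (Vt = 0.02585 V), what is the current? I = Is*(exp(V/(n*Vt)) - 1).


Step 1: V/(n*Vt) = 0.58/(2*0.02585) = 11.2186
Step 2: exp(11.2186) = 7.4503e+04
Step 3: I = 4.897e-11 * (7.4503e+04 - 1) = 3.65e-06 A

3.65e-06


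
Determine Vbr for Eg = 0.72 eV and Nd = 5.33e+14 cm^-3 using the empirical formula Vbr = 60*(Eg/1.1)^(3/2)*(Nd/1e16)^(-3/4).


Step 1: Eg/1.1 = 0.72/1.1 = 0.654545
Step 2: (Eg/1.1)^1.5 = 0.654545^1.5 = 0.529553
Step 3: (Nd/1e16)^(-0.75) = (0.0533)^(-0.75) = 9.014769
Step 4: Vbr = 60 * 0.529553 * 9.014769 = 286.4 V

286.4


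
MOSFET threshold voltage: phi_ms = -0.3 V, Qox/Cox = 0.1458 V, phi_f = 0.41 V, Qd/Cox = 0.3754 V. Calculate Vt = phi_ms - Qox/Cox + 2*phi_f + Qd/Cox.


Step 1: Vt = phi_ms - Qox/Cox + 2*phi_f + Qd/Cox
Step 2: Vt = -0.3 - 0.1458 + 2*0.41 + 0.3754
Step 3: Vt = -0.3 - 0.1458 + 0.82 + 0.3754
Step 4: Vt = 0.7496 V

0.7496


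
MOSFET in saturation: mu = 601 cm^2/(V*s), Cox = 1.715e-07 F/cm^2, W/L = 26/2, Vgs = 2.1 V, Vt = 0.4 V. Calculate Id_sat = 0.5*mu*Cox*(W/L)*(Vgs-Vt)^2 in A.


Step 1: Overdrive voltage Vov = Vgs - Vt = 2.1 - 0.4 = 1.7 V
Step 2: W/L = 26/2 = 13
Step 3: Id = 0.5 * 601 * 1.715e-07 * 13 * 1.7^2
Step 4: Id = 1.94e-03 A

1.94e-03


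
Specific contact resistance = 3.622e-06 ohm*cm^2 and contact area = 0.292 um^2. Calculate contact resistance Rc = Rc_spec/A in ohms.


Step 1: Convert area to cm^2: 0.292 um^2 = 2.9200e-09 cm^2
Step 2: Rc = Rc_spec / A = 3.622e-06 / 2.9200e-09
Step 3: Rc = 1.24e+03 ohms

1.24e+03


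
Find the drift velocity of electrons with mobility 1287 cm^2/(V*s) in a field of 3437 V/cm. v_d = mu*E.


Step 1: v_d = mu * E
Step 2: v_d = 1287 * 3437 = 4423419
Step 3: v_d = 4.42e+06 cm/s

4.42e+06


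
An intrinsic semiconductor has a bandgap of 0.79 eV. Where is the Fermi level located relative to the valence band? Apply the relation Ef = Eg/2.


Step 1: For an intrinsic semiconductor, the Fermi level sits at midgap.
Step 2: Ef = Eg / 2 = 0.79 / 2 = 0.395 eV

0.395


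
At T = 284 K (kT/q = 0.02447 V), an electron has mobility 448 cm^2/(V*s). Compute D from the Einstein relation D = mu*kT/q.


Step 1: D = mu * (kT/q)
Step 2: D = 448 * 0.02447
Step 3: D = 10.96 cm^2/s

10.96


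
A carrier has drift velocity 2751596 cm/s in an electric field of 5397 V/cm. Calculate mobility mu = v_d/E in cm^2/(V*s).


Step 1: mu = v_d / E
Step 2: mu = 2751596 / 5397
Step 3: mu = 509.84 cm^2/(V*s)

509.84


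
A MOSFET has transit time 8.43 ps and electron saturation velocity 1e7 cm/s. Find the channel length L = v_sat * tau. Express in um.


Step 1: tau in seconds = 8.43 ps * 1e-12 = 8.4300e-12 s
Step 2: L = v_sat * tau = 1e7 * 8.4300e-12 = 8.4300e-05 cm
Step 3: L in um = 8.4300e-05 * 1e4 = 0.843 um

0.843


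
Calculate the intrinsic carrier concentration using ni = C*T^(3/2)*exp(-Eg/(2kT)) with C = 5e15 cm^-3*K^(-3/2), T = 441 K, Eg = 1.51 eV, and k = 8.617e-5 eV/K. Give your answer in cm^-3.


Step 1: Compute kT = 8.617e-5 * 441 = 0.03800097 eV
Step 2: Exponent = -Eg/(2kT) = -1.51/(2*0.03800097) = -19.86791
Step 3: T^(3/2) = 441^1.5 = 9261.00
Step 4: ni = 5e15 * 9261.00 * exp(-19.86791) = 1.09e+11 cm^-3

1.09e+11


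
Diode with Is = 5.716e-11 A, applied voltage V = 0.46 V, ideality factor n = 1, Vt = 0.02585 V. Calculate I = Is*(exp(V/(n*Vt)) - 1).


Step 1: V/(n*Vt) = 0.46/(1*0.02585) = 17.7950
Step 2: exp(17.7950) = 5.3490e+07
Step 3: I = 5.716e-11 * (5.3490e+07 - 1) = 3.06e-03 A

3.06e-03


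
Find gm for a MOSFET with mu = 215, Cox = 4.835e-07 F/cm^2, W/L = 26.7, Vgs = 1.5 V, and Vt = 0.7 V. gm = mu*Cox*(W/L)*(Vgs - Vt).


Step 1: Vov = Vgs - Vt = 1.5 - 0.7 = 0.8 V
Step 2: gm = mu * Cox * (W/L) * Vov
Step 3: gm = 215 * 4.835e-07 * 26.7 * 0.8 = 2.22e-03 S

2.22e-03


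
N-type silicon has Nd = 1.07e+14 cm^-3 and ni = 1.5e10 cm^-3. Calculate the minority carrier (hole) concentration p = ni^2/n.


Step 1: Since Nd >> ni, n ≈ Nd = 1.07e+14 cm^-3
Step 2: p = ni^2 / n = (1.5e10)^2 / 1.07e+14
Step 3: p = 2.25e20 / 1.07e+14 = 2.10e+06 cm^-3

2.10e+06


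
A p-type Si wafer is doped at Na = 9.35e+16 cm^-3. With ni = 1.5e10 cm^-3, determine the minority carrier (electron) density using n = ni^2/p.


Step 1: Majority hole concentration p ≈ Na = 9.35e+16 cm^-3
Step 2: n = ni^2 / Na = (1.5e10)^2 / 9.35e+16
Step 3: n = 2.41e+03 cm^-3

2.41e+03


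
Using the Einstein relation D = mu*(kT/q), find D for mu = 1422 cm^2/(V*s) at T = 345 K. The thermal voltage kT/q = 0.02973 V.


Step 1: D = mu * (kT/q)
Step 2: D = 1422 * 0.02973
Step 3: D = 42.28 cm^2/s

42.28


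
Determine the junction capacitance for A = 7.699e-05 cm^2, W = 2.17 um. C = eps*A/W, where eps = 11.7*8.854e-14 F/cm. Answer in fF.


Step 1: eps_Si = 11.7 * 8.854e-14 = 1.035918e-12 F/cm
Step 2: W in cm = 2.17 * 1e-4 = 2.17e-04 cm
Step 3: C = 1.035918e-12 * 7.699e-05 / 2.17e-04 = 3.675361e-13 F
Step 4: C = 367.54 fF

367.54


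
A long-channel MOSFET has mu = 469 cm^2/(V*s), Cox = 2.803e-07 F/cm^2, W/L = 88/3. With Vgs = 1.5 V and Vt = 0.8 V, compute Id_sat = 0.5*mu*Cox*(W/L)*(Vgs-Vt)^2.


Step 1: Overdrive voltage Vov = Vgs - Vt = 1.5 - 0.8 = 0.7 V
Step 2: W/L = 88/3 = 29.3333
Step 3: Id = 0.5 * 469 * 2.803e-07 * 29.3333 * 0.7^2
Step 4: Id = 9.45e-04 A

9.45e-04


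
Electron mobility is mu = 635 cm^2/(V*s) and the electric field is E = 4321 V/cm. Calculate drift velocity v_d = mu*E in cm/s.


Step 1: v_d = mu * E
Step 2: v_d = 635 * 4321 = 2743835
Step 3: v_d = 2.74e+06 cm/s

2.74e+06


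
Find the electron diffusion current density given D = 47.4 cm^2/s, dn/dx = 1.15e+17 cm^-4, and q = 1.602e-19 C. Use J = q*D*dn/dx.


Step 1: J = q * D * (dn/dx)
Step 2: J = 1.602e-19 * 47.4 * 1.15e+17
Step 3: J = 8.73e-01 A/cm^2

8.73e-01


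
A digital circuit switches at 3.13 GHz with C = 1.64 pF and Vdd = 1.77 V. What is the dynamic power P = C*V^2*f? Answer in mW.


Step 1: V^2 = 1.77^2 = 3.1329 V^2
Step 2: P = C*V^2*f = 1.64e-12 F * 3.1329 * 3.13e9 Hz
Step 3: P = 1.608180228e-02 W
Step 4: P = 16.082 mW

16.082


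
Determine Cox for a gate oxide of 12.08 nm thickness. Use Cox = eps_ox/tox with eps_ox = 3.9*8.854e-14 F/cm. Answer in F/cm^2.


Step 1: eps_ox = 3.9 * 8.854e-14 = 3.45306e-13 F/cm
Step 2: tox in cm = 12.08 nm * 1e-7 = 1.2080e-06 cm
Step 3: Cox = 3.45306e-13 / 1.2080e-06 = 2.86e-07 F/cm^2

2.86e-07


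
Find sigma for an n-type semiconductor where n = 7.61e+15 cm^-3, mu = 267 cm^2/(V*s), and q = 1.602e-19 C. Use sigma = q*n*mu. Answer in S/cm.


Step 1: sigma = q * n * mu
Step 2: sigma = 1.602e-19 * 7.61e+15 * 267
Step 3: sigma = 3.255e-01 S/cm

3.255e-01


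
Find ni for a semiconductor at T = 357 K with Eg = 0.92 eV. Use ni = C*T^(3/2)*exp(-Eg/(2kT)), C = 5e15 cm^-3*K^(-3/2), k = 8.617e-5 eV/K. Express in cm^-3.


Step 1: Compute kT = 8.617e-5 * 357 = 0.03076269 eV
Step 2: Exponent = -Eg/(2kT) = -0.92/(2*0.03076269) = -14.95318
Step 3: T^(3/2) = 357^1.5 = 6745.32
Step 4: ni = 5e15 * 6745.32 * exp(-14.95318) = 1.08e+13 cm^-3

1.08e+13


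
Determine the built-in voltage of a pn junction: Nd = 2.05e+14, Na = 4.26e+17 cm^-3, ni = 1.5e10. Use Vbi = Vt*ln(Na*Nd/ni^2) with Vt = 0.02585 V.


Step 1: Compute Na*Nd/ni^2 = 4.26e+17 * 2.05e+14 / (1.5e10)^2 = 3.8813e+11
Step 2: ln(3.8813e+11) = 26.6846
Step 3: Vbi = 0.02585 * 26.6846 = 0.69 V

0.69


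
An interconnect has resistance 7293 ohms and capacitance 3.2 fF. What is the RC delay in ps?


Step 1: tau = R * C
Step 2: tau = 7293 * 3.2 fF = 7293 * 3.2e-15 F
Step 3: tau = 2.33376e-11 s = 23.3376 ps

23.3376


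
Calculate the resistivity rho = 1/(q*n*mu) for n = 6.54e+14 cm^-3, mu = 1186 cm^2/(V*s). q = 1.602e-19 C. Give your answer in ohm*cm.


Step 1: sigma = q * n * mu = 1.602e-19 * 6.54e+14 * 1186 = 1.24258e-01 S/cm
Step 2: rho = 1 / sigma = 1 / 1.24258e-01 = 8.048 ohm*cm

8.048


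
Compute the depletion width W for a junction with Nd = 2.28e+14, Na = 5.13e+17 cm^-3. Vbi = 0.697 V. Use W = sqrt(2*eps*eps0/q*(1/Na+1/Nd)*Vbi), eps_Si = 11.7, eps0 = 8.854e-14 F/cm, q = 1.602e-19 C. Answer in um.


Step 1: 1/Na + 1/Nd = 1/5.13e+17 + 1/2.28e+14 = 4.38791e-15
Step 2: 2*eps*eps0/q = 2*11.7*8.854e-14/1.602e-19 = 1.293281e+07
Step 3: W^2 = 1.293281e+07 * 4.38791e-15 * 0.697 = 3.95534e-08
Step 4: W = sqrt(3.95534e-08) = 1.989e-04 cm = 1.989 um

1.989


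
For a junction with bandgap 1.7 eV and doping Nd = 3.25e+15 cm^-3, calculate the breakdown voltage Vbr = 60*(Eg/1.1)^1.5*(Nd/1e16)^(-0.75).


Step 1: Eg/1.1 = 1.7/1.1 = 1.545455
Step 2: (Eg/1.1)^1.5 = 1.545455^1.5 = 1.921253
Step 3: (Nd/1e16)^(-0.75) = (0.325)^(-0.75) = 2.323205
Step 4: Vbr = 60 * 1.921253 * 2.323205 = 267.8 V

267.8


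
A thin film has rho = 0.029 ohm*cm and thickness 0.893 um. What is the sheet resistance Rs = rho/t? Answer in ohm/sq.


Step 1: Convert thickness to cm: t = 0.893 um = 8.9300e-05 cm
Step 2: Rs = rho / t = 0.029 / 8.9300e-05
Step 3: Rs = 324.7 ohm/sq

324.7


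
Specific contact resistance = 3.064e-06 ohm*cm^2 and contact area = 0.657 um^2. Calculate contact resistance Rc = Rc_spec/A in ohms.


Step 1: Convert area to cm^2: 0.657 um^2 = 6.5700e-09 cm^2
Step 2: Rc = Rc_spec / A = 3.064e-06 / 6.5700e-09
Step 3: Rc = 4.66e+02 ohms

4.66e+02


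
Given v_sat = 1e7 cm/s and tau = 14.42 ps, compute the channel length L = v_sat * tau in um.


Step 1: tau in seconds = 14.42 ps * 1e-12 = 1.4420e-11 s
Step 2: L = v_sat * tau = 1e7 * 1.4420e-11 = 1.4420e-04 cm
Step 3: L in um = 1.4420e-04 * 1e4 = 1.442 um

1.442


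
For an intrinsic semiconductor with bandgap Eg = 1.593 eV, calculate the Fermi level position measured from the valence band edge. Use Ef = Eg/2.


Step 1: For an intrinsic semiconductor, the Fermi level sits at midgap.
Step 2: Ef = Eg / 2 = 1.593 / 2 = 0.7965 eV

0.7965
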